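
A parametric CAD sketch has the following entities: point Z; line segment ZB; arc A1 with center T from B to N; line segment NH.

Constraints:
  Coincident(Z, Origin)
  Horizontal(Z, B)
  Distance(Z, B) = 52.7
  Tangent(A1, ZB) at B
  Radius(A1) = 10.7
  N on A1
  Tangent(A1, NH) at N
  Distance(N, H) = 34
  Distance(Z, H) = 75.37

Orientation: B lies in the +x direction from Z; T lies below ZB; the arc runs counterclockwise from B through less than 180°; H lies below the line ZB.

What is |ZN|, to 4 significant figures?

46.21

Checks: Z.y = 0.00, B.y = 0.00 ✓; |TN| = 10.70 ✓; ∠(TN, NH) = 90.00° ✓; |NH| = 34.00 ✓; |ZH| = 75.37 ✓.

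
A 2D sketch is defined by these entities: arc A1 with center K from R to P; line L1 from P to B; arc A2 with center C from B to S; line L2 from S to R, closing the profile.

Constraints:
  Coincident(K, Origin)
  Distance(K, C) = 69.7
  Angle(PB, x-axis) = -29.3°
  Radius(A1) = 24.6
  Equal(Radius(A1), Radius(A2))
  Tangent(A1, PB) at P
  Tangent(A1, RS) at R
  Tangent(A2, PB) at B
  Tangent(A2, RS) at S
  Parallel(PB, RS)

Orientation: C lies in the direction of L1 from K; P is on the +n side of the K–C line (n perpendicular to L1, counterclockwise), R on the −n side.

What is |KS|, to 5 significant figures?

73.914

The slot axis is L1's direction at -29.3°, so u = (cos -29.3°, sin -29.3°) = (0.87207, -0.48938) and n = (−sin -29.3°, cos -29.3°) = (0.48938, 0.87207). K is at the origin and C lies 69.7 along u from K, so C = 69.7·u = (60.783, -34.110). Tangency of A1 to both parallel lines with radius 24.6 puts P and R at K ± 24.6·n: P = (12.039, 21.453), R = (-12.039, -21.453). Equal radii place B and S the same way about C: B = C + 24.6·n = (72.822, -12.657), S = C − 24.6·n = (48.744, -55.563). Then |KS| = |S − K| = 73.914.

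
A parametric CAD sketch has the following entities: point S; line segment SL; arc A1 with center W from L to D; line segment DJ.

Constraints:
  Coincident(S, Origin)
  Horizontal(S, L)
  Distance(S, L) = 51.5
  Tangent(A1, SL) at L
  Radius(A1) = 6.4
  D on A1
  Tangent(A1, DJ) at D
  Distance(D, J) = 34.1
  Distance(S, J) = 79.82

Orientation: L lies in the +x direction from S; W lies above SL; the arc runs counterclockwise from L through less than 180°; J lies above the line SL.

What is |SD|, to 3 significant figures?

57.4

S is at the origin; SL is horizontal with |SL| = 51.5 and L on the +x side, so L = (51.5, 0.00). The tangent condition forces WL to be normal to SL, so W = L + (0, 6.4) = (51.5, 6.40). Since WD ⟂ DJ (tangency), |WJ| = √(6.4² + 34.1²) = 34.7 regardless of where D sits on A1. So J lies on both circle(S, 79.82) and circle(W, 34.7); the above-SL intersection is J = (72.0, 34.4). D is the foot of the tangent from J: D = (57.3, 3.63).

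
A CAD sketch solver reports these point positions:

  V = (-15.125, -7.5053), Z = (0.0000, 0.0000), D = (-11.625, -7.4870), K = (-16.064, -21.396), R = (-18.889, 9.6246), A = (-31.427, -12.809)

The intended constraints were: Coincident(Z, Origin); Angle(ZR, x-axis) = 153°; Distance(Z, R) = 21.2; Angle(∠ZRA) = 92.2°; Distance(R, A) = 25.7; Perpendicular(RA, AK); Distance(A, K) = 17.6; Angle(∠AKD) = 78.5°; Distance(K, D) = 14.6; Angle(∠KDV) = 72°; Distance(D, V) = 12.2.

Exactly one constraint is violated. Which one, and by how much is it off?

Distance(D, V) = 12.2 — off by 8.70.

Z = (0.00, 0.00) ✓; ZR at 153.0° ✓; |ZR| = 21.20 ✓; ∠ZRA = 92.20° ✓; |RA| = 25.70 ✓; ∠(RA, AK) = 90.00° ✓; |AK| = 17.60 ✓; ∠AKD = 78.50° ✓; |KD| = 14.60 ✓; ∠KDV = 72.00° ✓; |DV| = 3.500 ✗.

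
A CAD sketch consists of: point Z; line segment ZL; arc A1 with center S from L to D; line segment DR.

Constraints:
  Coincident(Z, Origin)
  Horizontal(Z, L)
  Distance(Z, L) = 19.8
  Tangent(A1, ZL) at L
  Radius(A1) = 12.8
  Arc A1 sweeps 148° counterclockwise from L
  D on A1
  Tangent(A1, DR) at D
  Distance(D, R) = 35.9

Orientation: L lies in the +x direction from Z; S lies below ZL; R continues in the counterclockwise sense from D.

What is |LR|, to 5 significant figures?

48.800

Z is at the origin; Z and L share the same y with |ZL| = 19.8 and L on the +x side, so L = (19.800, 0.0000). Tangency of A1 to ZL means the radius SL is perpendicular to ZL, so S = L + (0, -12.8) = (19.800, -12.800). On A1, L sits at bearing 90° from S; a 148° counterclockwise sweep puts D at bearing 238°, so D = S + 12.8·(cos 238°, sin 238°) = (13.017, -23.655). Since A1 is tangent to DR there, SD ⟂ DR, so DR runs along (−sin 238°, cos 238°); with |DR| = 35.9, R = (43.462, -42.679). Then |LR| = |R − L| = 48.800.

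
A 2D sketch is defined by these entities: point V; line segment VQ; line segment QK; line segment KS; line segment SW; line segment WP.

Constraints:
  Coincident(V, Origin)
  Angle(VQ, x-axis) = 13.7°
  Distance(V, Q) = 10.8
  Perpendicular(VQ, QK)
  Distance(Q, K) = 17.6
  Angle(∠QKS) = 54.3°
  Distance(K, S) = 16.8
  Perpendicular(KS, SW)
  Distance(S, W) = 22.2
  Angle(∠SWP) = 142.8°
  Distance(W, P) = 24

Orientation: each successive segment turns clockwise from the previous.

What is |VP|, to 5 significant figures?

37.299

V is at the origin; VQ runs at 13.7° with length 10.8, so Q = (10.493, 2.5579). VQ ⟂ QK, so QK runs at -76.300°; with |QK| = 17.6, K = (14.661, -14.541). ∠QKS = 54.3° gives KS at 158.00° from the x-axis; with |KS| = 16.8, S = (-0.91561, -8.2480). The perpendicularity gives SW at right angles to KS, so SW runs at 68.000°; with |SW| = 22.2, W = (7.4007, 12.335). ∠SWP = 142.8° gives WP at 30.800° from the x-axis; with |WP| = 24.0, P = (28.016, 24.624). Then |VP| = |P − V| = 37.299.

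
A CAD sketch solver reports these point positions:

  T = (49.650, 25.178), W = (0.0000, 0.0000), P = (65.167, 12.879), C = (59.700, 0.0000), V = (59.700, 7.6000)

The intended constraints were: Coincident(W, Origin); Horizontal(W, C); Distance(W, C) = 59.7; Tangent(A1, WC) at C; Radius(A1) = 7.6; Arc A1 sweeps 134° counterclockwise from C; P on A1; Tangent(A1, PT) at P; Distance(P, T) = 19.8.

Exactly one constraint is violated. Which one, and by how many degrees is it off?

Tangent(A1, PT) at P — off by 7.60°.

W = (0.00, 0.00) ✓; W.y = 0.00, C.y = 0.00 ✓; |WC| = 59.70 ✓; ∠(VC, CW) = 90.00° ✓; |VC| = 7.600 ✓; bearing(V→P) − bearing(V→C) = 134.0° ✓; |VP| = 7.600 ✓; ∠(VP, PT) = 82.40° ✗; |PT| = 19.80 ✓.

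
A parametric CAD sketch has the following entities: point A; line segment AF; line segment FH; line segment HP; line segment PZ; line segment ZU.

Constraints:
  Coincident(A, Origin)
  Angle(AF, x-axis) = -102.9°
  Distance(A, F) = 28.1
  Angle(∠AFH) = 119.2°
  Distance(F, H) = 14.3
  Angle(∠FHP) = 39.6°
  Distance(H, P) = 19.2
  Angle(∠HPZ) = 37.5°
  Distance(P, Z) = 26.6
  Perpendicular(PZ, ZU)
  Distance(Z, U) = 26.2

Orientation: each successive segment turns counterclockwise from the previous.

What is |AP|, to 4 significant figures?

18.05

∠AFH = 119.2° gives FH at -42.10° from the x-axis; with |FH| = 14.3, H = (4.337, -36.98). ∠FHP = 39.6° gives HP at 98.30° from the x-axis; with |HP| = 19.2, P = (1.565, -17.98). Then |AP| = |P − A| = 18.05.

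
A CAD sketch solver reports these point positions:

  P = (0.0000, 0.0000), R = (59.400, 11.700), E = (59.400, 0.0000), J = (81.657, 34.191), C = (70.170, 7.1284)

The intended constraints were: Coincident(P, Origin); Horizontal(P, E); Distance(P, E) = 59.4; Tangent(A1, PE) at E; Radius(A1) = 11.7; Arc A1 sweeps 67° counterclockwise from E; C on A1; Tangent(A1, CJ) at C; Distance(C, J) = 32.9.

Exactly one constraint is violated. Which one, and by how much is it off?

Distance(C, J) = 32.9 — off by 3.50.

P = (0.00, 0.00) ✓; P.y = 0.00, E.y = 0.00 ✓; |PE| = 59.40 ✓; ∠(RE, EP) = 90.00° ✓; |RE| = 11.70 ✓; bearing(R→C) − bearing(R→E) = 67.00° ✓; |RC| = 11.70 ✓; ∠(RC, CJ) = 90.00° ✓; |CJ| = 29.40 ✗.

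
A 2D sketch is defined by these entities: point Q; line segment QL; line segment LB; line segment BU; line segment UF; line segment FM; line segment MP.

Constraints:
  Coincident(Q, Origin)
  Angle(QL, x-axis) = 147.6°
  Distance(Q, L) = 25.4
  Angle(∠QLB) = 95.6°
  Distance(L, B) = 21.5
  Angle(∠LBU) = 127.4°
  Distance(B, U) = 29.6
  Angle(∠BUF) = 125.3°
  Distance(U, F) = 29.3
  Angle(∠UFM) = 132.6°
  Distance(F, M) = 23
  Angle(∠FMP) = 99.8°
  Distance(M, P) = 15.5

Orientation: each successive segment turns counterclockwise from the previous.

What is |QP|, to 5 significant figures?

23.625

Q is at the origin; QL runs at 147.6° with length 25.4, so L = (-21.446, 13.610). ∠QLB = 95.6° gives LB at -128.00° from the x-axis; with |LB| = 21.5, B = (-34.683, -3.3322). ∠LBU = 127.4° gives BU at -75.400° from the x-axis; with |BU| = 29.6, U = (-27.221, -31.976). ∠BUF = 125.3° gives UF at -20.700° from the x-axis; with |UF| = 29.3, F = (0.18711, -42.333). ∠UFM = 132.6° gives FM at 26.700° from the x-axis; with |FM| = 23.0, M = (20.735, -31.999). ∠FMP = 99.8° gives MP at 106.90° from the x-axis; with |MP| = 15.5, P = (16.229, -17.168). Then |QP| = |P − Q| = 23.625.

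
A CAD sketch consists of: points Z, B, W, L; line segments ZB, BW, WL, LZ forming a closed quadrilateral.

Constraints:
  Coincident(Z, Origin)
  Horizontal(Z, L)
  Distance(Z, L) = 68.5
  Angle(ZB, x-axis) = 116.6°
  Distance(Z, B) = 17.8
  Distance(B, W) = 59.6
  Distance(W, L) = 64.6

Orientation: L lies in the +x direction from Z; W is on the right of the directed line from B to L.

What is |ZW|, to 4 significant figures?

41.82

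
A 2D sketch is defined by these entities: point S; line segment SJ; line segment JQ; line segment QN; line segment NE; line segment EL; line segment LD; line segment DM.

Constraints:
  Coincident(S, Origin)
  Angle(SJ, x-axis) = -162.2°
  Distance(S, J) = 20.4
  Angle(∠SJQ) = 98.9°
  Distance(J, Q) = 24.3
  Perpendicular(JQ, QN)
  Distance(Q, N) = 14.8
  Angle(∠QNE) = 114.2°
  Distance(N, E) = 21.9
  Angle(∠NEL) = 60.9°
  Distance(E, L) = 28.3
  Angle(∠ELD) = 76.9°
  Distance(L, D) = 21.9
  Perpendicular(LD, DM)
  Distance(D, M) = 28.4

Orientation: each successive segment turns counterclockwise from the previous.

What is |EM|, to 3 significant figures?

15.5

S is at the origin; SJ runs at -162.2° with length 20.4, so J = (-19.4, -6.24). ∠SJQ = 98.9° gives JQ at -81.1° from the x-axis; with |JQ| = 24.3, Q = (-15.7, -30.2). JQ ⟂ QN, so QN runs at 8.90°; with |QN| = 14.8, N = (-1.04, -28.0). ∠QNE = 114.2° gives NE at 74.7° from the x-axis; with |NE| = 21.9, E = (4.74, -6.83). ∠NEL = 60.9° gives EL at -166° from the x-axis; with |EL| = 28.3, L = (-22.7, -13.6). ∠ELD = 76.9° gives LD at -63.1° from the x-axis; with |LD| = 21.9, D = (-12.8, -33.1). The perpendicularity gives DM at right angles to LD, so DM runs at 26.9°; with |DM| = 28.4, M = (12.5, -20.3). Then |EM| = |M − E| = 15.5.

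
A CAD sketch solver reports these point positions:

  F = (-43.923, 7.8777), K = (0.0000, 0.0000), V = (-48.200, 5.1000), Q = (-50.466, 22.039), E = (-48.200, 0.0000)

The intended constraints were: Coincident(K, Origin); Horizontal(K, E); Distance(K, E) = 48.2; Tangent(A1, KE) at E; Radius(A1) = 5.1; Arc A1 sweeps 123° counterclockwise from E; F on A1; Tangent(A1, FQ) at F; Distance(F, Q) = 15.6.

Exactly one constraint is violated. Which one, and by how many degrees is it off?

Tangent(A1, FQ) at F — off by 8.20°.

K = (0.00, 0.00) ✓; K.y = 0.00, E.y = 0.00 ✓; |KE| = 48.20 ✓; ∠(VE, EK) = 90.00° ✓; |VE| = 5.100 ✓; bearing(V→F) − bearing(V→E) = 123.0° ✓; |VF| = 5.100 ✓; ∠(VF, FQ) = 98.20° ✗; |FQ| = 15.60 ✓.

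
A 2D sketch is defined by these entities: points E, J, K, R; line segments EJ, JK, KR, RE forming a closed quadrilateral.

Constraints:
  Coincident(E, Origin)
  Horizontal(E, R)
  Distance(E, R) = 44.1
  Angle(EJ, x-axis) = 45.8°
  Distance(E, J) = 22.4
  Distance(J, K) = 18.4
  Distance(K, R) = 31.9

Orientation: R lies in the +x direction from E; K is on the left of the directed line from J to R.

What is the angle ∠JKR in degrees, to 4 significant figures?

75.85°

Checks: |JK| = 18.40 ✓; |KR| = 31.90 ✓.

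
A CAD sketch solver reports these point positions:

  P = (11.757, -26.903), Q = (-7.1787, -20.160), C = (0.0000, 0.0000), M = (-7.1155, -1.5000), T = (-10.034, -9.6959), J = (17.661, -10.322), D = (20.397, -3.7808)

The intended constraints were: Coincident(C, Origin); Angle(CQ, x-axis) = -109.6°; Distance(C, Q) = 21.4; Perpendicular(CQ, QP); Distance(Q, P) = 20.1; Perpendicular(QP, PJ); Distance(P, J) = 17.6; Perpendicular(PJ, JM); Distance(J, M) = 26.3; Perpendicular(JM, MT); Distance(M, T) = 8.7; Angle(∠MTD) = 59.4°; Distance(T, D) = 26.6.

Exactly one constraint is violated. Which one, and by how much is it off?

Distance(T, D) = 26.6 — off by 4.40.

C = (0.00, 0.00) ✓; CQ at -109.6° ✓; |CQ| = 21.40 ✓; ∠(CQ, QP) = 90.00° ✓; |QP| = 20.10 ✓; ∠(QP, PJ) = 90.00° ✓; |PJ| = 17.60 ✓; ∠(PJ, JM) = 90.00° ✓; |JM| = 26.30 ✓; ∠(JM, MT) = 90.00° ✓; |MT| = 8.700 ✓; ∠MTD = 59.40° ✓; |TD| = 31.00 ✗.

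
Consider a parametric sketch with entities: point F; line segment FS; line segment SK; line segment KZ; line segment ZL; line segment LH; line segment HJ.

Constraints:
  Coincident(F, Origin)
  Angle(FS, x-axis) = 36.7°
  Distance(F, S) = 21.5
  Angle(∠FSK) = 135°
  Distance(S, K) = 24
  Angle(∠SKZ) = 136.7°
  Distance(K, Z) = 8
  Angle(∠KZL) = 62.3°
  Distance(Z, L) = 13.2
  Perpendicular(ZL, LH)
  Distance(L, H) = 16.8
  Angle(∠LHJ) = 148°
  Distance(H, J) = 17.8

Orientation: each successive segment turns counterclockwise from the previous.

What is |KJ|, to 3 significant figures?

24.8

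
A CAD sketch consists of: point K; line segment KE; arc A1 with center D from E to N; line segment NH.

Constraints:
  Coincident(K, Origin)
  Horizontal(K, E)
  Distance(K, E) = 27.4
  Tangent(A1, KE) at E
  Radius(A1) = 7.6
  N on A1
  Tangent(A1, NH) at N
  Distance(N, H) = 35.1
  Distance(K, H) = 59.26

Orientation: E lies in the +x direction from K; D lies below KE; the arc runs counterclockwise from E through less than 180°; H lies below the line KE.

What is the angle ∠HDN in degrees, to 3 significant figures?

77.8°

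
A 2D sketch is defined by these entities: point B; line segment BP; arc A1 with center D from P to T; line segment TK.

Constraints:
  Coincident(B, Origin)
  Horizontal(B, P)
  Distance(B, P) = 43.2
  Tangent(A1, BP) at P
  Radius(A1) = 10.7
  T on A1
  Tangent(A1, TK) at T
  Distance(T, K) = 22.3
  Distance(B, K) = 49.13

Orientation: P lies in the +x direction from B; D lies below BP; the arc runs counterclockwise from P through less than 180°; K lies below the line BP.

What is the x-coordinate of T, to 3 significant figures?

32.6

B is at the origin; BP is horizontal with |BP| = 43.2 and P on the +x side, so P = (43.2, 0.00). The tangent condition forces DP to be normal to BP, so D = P + (0, -10.7) = (43.2, -10.7). Since DT ⟂ TK (tangency), |DK| = √(10.7² + 22.3²) = 24.7 regardless of where T sits on A1. So K lies on both circle(B, 49.13) and circle(D, 24.7); the below-BP intersection is K = (35.3, -34.1). T is the foot of the tangent from K: T = (32.6, -12.0).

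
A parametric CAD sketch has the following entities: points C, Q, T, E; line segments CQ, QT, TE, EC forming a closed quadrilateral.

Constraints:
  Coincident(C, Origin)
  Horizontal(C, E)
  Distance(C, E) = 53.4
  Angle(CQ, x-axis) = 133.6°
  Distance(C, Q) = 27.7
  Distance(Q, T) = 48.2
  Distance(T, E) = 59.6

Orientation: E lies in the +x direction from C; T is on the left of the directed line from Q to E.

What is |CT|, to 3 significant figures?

52.7

Checks: |QT| = 48.20 ✓; |TE| = 59.60 ✓.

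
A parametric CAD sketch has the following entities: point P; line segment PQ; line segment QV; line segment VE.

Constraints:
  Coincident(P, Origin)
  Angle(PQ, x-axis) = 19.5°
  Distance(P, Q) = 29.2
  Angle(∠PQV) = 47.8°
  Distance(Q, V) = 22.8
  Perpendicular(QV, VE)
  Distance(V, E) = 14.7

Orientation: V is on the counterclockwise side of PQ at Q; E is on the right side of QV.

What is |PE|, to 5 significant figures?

36.471

P is at the origin; PQ runs at 19.5° with length 29.2, so Q = 29.2·(cos 19.5°, sin 19.5°) = (27.525, 9.7472). ∠PQV = 47.8°, so QV runs at 19.5° + (180° − 47.8°) = 151.70° from the x-axis; with |QV| = 22.8, V = Q + 22.8·(cos 151.70°, sin 151.70°) = (7.4502, 20.556). QV ⟂ VE; with |VE| = 14.7 on the right of QV, E = V + 14.7·(0.47409, 0.88048) = (14.419, 33.499). Then |PE| = |E − P| = 36.471.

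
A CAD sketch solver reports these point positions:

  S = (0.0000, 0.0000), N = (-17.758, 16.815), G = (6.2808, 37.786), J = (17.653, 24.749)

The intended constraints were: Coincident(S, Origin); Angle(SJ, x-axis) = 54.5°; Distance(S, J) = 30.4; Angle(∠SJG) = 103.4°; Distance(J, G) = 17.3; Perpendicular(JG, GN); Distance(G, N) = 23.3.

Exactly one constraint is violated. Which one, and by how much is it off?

Distance(G, N) = 23.3 — off by 8.60.

S = (0.00, 0.00) ✓; SJ at 54.50° ✓; |SJ| = 30.40 ✓; ∠SJG = 103.4° ✓; |JG| = 17.30 ✓; ∠(JG, GN) = 90.00° ✓; |GN| = 31.90 ✗.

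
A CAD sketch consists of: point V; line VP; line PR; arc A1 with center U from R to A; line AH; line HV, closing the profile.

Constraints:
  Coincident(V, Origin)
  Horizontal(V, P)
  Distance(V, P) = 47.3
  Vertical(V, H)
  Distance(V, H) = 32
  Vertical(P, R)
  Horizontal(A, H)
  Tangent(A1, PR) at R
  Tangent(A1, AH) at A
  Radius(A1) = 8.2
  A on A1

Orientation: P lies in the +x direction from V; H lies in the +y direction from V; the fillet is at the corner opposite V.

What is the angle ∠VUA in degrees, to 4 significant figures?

121.3°

The virtual corner opposite V is at (47.30, 32.00). Since A1 is tangent to PR there, UR ⟂ PR and tangency of A1 to AH means the radius UA is perpendicular to AH, with radius 8.2, so the center U sits 8.2 in from both sides at U = (39.10, 23.80). That places the tangent points at R = (47.30, 23.80) on PR and A = (39.10, 32.00) on AH. Then cos ∠VUA = UV·UA / (|UV||UA|), giving 121.3°.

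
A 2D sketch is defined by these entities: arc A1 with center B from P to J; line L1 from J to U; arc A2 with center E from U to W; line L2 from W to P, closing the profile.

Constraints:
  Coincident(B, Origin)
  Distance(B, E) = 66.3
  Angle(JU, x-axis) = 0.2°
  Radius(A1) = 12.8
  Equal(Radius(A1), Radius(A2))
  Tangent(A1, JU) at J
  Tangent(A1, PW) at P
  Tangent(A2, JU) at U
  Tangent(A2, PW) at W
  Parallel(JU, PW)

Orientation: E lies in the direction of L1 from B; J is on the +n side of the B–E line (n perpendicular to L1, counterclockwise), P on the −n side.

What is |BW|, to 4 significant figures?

67.52

The slot axis is L1's direction at 0.2°, so u = (cos 0.2°, sin 0.2°) = (1.000, 0.003491) and n = (−sin 0.2°, cos 0.2°) = (-0.003491, 1.000). B is at the origin and E lies 66.3 along u from B, so E = 66.3·u = (66.30, 0.2314). Tangency of A1 to both parallel lines with radius 12.8 puts J and P at B ± 12.8·n: J = (-0.04468, 12.80), P = (0.04468, -12.80). Equal radii place U and W the same way about E: U = E + 12.8·n = (66.25, 13.03), W = E − 12.8·n = (66.34, -12.57). Then |BW| = |W − B| = 67.52.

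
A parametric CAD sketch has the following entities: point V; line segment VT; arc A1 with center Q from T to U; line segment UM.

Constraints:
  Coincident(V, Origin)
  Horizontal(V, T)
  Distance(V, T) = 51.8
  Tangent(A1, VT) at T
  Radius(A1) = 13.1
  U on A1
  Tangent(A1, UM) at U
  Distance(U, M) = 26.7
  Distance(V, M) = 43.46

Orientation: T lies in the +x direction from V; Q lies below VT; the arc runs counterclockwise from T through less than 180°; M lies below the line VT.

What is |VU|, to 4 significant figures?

40.57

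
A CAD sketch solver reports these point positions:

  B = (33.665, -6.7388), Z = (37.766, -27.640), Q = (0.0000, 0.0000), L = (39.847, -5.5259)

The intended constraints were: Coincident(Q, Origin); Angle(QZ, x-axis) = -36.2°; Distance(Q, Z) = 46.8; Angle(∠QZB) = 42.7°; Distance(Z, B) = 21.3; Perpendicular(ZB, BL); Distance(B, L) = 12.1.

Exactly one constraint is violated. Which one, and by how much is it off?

Distance(B, L) = 12.1 — off by 5.80.

Q = (0.00, 0.00) ✓; QZ at -36.20° ✓; |QZ| = 46.80 ✓; ∠QZB = 42.70° ✓; |ZB| = 21.30 ✓; ∠(ZB, BL) = 90.00° ✓; |BL| = 6.300 ✗.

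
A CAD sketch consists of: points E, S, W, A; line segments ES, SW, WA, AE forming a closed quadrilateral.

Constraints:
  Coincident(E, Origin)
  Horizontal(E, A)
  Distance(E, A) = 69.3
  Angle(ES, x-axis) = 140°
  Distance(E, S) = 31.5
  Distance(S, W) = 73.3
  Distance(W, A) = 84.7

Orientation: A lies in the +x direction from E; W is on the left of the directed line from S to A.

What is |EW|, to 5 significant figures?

77.840

Checks: |SW| = 73.30 ✓; |WA| = 84.70 ✓.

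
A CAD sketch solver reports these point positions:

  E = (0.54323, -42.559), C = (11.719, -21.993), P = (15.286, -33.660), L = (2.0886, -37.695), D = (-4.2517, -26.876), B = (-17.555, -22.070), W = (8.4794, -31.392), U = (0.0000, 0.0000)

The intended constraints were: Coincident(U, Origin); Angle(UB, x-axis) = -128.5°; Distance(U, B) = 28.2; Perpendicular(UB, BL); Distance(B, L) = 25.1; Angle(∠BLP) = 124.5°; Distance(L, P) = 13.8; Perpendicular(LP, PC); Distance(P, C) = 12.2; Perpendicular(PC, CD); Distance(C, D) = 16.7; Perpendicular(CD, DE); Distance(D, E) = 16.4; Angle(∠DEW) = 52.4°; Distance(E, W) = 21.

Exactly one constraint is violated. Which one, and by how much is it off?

Distance(E, W) = 21 — off by 7.30.

U = (0.00, 0.00) ✓; UB at -128.5° ✓; |UB| = 28.20 ✓; ∠(UB, BL) = 90.00° ✓; |BL| = 25.10 ✓; ∠BLP = 124.5° ✓; |LP| = 13.80 ✓; ∠(LP, PC) = 90.00° ✓; |PC| = 12.20 ✓; ∠(PC, CD) = 90.00° ✓; |CD| = 16.70 ✓; ∠(CD, DE) = 90.00° ✓; |DE| = 16.40 ✓; ∠DEW = 52.40° ✓; |EW| = 13.70 ✗.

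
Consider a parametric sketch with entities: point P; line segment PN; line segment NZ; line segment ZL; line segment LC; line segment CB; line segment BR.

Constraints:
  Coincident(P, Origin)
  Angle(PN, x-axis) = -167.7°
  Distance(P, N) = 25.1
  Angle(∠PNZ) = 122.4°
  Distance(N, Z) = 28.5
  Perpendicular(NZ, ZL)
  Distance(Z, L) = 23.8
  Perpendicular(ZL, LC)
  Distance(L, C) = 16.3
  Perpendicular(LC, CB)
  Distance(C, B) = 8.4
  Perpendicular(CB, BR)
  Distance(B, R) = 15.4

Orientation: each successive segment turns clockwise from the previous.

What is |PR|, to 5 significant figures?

41.456

LC ⟂ CB, so CB runs at -135.30°; with |CB| = 8.4, B = (-22.159, 14.157). CB is perpendicular to BR, so BR runs at 134.70°; with |BR| = 15.4, R = (-32.991, 25.103). Then |PR| = |R − P| = 41.456.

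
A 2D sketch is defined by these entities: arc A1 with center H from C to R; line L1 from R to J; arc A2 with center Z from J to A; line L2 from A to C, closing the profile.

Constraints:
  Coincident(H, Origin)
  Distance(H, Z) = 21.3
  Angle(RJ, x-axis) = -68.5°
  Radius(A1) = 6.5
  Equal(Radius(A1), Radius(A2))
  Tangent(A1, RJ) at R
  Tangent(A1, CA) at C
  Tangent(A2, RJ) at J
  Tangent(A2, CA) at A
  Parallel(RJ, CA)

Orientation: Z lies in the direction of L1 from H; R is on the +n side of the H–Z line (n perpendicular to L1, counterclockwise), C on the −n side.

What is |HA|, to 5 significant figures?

22.270

The slot axis is L1's direction at -68.5°, so u = (cos -68.5°, sin -68.5°) = (0.36650, -0.93042) and n = (−sin -68.5°, cos -68.5°) = (0.93042, 0.36650). H is at the origin and Z lies 21.3 along u from H, so Z = 21.3·u = (7.8065, -19.818). Tangency of A1 to both parallel lines with radius 6.5 puts R and C at H ± 6.5·n: R = (6.0477, 2.3823), C = (-6.0477, -2.3823). Equal radii place J and A the same way about Z: J = Z + 6.5·n = (13.854, -17.436), A = Z − 6.5·n = (1.7588, -22.200). Then |HA| = |A − H| = 22.270.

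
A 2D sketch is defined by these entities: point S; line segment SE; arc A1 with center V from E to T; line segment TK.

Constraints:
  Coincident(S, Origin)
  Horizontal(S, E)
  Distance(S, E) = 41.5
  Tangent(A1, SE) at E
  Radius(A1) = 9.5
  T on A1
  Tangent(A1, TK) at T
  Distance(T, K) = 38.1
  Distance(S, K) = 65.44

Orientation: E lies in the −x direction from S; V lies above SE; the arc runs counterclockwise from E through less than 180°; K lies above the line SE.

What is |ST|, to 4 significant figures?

34.68

S is at the origin; S and E share the same y with |SE| = 41.5 and E on the −x side, so E = (-41.50, 0.000). Since A1 is tangent to SE there, VE ⟂ SE, so V = E + (0, 9.5) = (-41.50, 9.500). Since VT ⟂ TK (tangency), |VK| = √(9.5² + 38.1²) = 39.27 regardless of where T sits on A1. So K lies on both circle(S, 65.44) and circle(V, 39.27); the above-SE intersection is K = (-43.71, 48.70). T is the foot of the tangent from K: T = (-32.43, 12.31).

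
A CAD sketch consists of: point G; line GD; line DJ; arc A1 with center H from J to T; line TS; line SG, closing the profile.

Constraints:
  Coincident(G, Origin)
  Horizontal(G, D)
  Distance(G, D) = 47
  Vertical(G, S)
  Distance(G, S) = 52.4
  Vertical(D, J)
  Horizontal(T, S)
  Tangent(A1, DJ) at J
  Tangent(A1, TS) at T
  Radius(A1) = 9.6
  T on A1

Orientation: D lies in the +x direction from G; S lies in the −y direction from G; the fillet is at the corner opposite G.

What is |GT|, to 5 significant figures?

64.378

G is at the origin; G and D share the same y with |GD| = 47.0 and D on the +x side, so D = (47.000, 0.0000). GS is vertical with |GS| = 52.4 and S on the −y side, so S = (0.0000, -52.400). The virtual corner opposite G is at (47.000, -52.400). Tangency of A1 to DJ means the radius HJ is perpendicular to DJ and since A1 is tangent to TS there, HT ⟂ TS, with radius 9.6, so the center H sits 9.6 in from both sides at H = (37.400, -42.800). That places the tangent points at J = (47.000, -42.800) on DJ and T = (37.400, -52.400) on TS. Then |GT| = |T − G| = 64.378.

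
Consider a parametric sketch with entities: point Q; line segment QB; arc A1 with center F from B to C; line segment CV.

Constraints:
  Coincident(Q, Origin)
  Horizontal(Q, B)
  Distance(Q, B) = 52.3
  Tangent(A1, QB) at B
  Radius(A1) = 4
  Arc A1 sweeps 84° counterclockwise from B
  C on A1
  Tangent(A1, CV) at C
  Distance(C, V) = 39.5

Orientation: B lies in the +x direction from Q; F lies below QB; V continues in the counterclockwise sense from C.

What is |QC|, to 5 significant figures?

48.454

A1 meets QB tangentially, so FB is at right angles to QB, so F = B + (0, -4) = (52.300, -4.0000). On A1, B sits at bearing 90° from F; an 84° counterclockwise sweep puts C at bearing 174°, so C = F + 4.0·(cos 174°, sin 174°) = (48.322, -3.5819). Then |QC| = |C − Q| = 48.454.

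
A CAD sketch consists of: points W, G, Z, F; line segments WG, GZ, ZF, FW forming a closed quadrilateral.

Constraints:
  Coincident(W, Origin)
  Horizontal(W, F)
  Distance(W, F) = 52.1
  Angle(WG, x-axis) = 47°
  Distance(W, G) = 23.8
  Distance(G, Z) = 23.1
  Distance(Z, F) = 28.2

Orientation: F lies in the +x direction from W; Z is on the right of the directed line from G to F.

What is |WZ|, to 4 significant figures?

24.60

Checks: |GZ| = 23.10 ✓; |ZF| = 28.20 ✓.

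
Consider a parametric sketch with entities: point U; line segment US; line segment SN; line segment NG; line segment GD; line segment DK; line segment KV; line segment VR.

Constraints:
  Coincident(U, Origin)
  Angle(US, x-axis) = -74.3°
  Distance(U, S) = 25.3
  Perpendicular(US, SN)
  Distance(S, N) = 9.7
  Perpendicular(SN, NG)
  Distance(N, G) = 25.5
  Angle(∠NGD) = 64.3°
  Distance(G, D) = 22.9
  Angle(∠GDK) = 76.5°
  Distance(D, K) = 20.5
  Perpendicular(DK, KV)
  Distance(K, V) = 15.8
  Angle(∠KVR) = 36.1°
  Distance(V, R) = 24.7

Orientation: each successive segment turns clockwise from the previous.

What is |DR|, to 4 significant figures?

7.256

U is at the origin; US runs at -74.3° with length 25.3, so S = (6.846, -24.36). The perpendicularity gives SN at right angles to US, so SN runs at -164.3°; with |SN| = 9.7, N = (-2.492, -26.98). SN ⟂ NG, so NG runs at 105.7°; with |NG| = 25.5, G = (-9.392, -2.432). ∠NGD = 64.3° gives GD at -10.00° from the x-axis; with |GD| = 22.9, D = (13.16, -6.409). ∠GDK = 76.5° gives DK at -113.5° from the x-axis; with |DK| = 20.5, K = (4.986, -25.21). The perpendicularity gives KV at right angles to DK, so KV runs at 156.5°; with |KV| = 15.8, V = (-9.504, -18.91). ∠KVR = 36.1° gives VR at 12.60° from the x-axis; with |VR| = 24.7, R = (14.60, -13.52). Then |DR| = |R − D| = 7.256.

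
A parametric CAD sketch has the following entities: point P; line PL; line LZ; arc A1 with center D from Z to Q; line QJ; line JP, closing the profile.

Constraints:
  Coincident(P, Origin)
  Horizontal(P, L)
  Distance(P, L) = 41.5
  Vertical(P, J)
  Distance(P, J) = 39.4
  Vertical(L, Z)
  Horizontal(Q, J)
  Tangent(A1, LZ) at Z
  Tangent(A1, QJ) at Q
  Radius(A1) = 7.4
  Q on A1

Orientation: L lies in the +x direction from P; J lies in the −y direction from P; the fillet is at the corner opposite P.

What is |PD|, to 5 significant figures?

46.763

P is at the origin; PL is horizontal with |PL| = 41.5 and L on the +x side, so L = (41.500, 0.0000). P and J share the same x with |PJ| = 39.4 and J on the −y side, so J = (0.0000, -39.400). The virtual corner opposite P is at (41.500, -39.400). The tangent condition forces DZ to be normal to LZ and tangency of A1 to QJ means the radius DQ is perpendicular to QJ, with radius 7.4, so the center D sits 7.4 in from both sides at D = (34.100, -32.000). Then |PD| = |D − P| = 46.763.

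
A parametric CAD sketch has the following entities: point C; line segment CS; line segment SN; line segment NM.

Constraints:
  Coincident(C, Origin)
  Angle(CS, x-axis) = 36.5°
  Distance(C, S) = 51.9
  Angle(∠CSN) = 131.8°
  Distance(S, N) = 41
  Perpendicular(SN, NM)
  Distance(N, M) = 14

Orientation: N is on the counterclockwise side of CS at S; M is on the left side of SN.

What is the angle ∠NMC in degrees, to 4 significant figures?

108.1°

C is at the origin; CS runs at 36.5° with length 51.9, so S = 51.9·(cos 36.5°, sin 36.5°) = (41.72, 30.87). ∠CSN = 131.8°, so SN runs at 36.5° + (180° − 131.8°) = 84.70° from the x-axis; with |SN| = 41.0, N = S + 41.0·(cos 84.70°, sin 84.70°) = (45.51, 71.70). The perpendicularity gives NM at right angles to SN; with |NM| = 14.0 on the left of SN, M = N + 14.0·(-0.9957, 0.09237) = (31.57, 72.99). Then cos ∠NMC = MN·MC / (|MN||MC|), giving 108.1°.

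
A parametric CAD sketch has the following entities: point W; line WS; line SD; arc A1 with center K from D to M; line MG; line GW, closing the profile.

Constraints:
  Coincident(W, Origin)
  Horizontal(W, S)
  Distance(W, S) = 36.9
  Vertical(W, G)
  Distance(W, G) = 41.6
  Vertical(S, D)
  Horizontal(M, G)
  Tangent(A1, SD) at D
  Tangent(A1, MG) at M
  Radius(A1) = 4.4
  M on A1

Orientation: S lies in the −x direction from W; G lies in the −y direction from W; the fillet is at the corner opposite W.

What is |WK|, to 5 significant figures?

49.397

WG is vertical with |WG| = 41.6 and G on the −y side, so G = (0.0000, -41.600). The virtual corner opposite W is at (-36.900, -41.600). Tangency of A1 to SD means the radius KD is perpendicular to SD and A1 meets MG tangentially, so KM is at right angles to MG, with radius 4.4, so the center K sits 4.4 in from both sides at K = (-32.500, -37.200). Then |WK| = |K − W| = 49.397.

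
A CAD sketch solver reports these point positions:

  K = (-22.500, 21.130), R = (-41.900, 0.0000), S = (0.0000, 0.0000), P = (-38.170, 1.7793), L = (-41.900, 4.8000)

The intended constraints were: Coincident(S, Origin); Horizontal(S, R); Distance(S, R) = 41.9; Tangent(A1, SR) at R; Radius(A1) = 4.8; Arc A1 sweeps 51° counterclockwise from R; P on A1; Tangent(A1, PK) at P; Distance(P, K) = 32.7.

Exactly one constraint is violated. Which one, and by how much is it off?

Distance(P, K) = 32.7 — off by 7.80.

S = (0.00, 0.00) ✓; S.y = 0.00, R.y = 0.00 ✓; |SR| = 41.90 ✓; ∠(LR, RS) = 90.00° ✓; |LR| = 4.800 ✓; bearing(L→P) − bearing(L→R) = 51.00° ✓; |LP| = 4.800 ✓; ∠(LP, PK) = 90.00° ✓; |PK| = 24.90 ✗.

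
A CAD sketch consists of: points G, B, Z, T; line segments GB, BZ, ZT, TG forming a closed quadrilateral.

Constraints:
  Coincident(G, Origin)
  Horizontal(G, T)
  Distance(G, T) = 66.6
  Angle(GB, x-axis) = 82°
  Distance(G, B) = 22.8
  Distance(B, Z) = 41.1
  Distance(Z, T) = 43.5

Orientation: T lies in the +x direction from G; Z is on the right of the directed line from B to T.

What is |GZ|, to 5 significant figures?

27.765

Checks: |BZ| = 41.10 ✓; |ZT| = 43.50 ✓.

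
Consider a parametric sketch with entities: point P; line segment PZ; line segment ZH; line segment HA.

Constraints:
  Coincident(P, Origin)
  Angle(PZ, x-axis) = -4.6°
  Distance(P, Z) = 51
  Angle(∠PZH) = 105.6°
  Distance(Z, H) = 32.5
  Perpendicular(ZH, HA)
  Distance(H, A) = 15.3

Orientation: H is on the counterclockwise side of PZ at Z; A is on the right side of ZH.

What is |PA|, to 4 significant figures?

79.28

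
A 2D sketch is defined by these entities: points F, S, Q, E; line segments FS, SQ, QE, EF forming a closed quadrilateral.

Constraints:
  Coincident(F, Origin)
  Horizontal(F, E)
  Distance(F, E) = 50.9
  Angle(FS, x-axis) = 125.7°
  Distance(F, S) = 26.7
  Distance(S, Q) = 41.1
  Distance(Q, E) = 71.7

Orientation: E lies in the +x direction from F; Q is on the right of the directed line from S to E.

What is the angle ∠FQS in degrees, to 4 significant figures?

39.60°

F is at the origin; FE is horizontal with |FE| = 50.9 and E in +x, so E = (50.9, 0). FS runs at 125.7° with |FS| = 26.7, so S = (-15.58, 21.68). Q is determined by |SQ| = 41.1 and |QE| = 71.7 together: it lies at the intersection of circle(S, 41.1) and circle(E, 71.7). With |SE| = 69.93, the foot of the radical line on SE is 10.28 from S and the perpendicular offset is √(41.1² − 10.28²) = 39.79. Taking the right-of-SE solution: Q = (-18.14, -19.34).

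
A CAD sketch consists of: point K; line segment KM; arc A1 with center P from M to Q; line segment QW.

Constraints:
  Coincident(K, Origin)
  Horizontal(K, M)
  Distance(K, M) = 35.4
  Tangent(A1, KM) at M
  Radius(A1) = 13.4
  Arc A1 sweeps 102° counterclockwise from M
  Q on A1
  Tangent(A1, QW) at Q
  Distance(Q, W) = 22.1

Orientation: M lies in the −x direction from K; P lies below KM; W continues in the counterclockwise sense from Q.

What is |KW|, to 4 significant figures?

57.94

On A1, M sits at bearing 90° from P; a 102° counterclockwise sweep puts Q at bearing 192°, so Q = P + 13.4·(cos 192°, sin 192°) = (-48.51, -16.19). The tangent condition forces PQ to be normal to QW, so QW runs along (−sin 192°, cos 192°); with |QW| = 22.1, W = (-43.91, -37.80). Then |KW| = |W − K| = 57.94.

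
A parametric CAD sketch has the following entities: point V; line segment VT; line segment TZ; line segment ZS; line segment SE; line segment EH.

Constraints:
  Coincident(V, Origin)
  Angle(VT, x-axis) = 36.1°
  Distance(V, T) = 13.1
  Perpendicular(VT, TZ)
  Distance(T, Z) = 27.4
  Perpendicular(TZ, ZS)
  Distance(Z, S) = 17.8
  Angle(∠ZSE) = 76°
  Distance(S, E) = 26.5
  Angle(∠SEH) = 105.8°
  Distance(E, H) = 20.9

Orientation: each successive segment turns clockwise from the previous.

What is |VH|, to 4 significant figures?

22.62

∠ZSE = 76.0° gives SE at 112.1° from the x-axis; with |SE| = 26.5, E = (2.376, -0.3551). ∠SEH = 105.8° gives EH at 37.90° from the x-axis; with |EH| = 20.9, H = (18.87, 12.48). Then |VH| = |H − V| = 22.62.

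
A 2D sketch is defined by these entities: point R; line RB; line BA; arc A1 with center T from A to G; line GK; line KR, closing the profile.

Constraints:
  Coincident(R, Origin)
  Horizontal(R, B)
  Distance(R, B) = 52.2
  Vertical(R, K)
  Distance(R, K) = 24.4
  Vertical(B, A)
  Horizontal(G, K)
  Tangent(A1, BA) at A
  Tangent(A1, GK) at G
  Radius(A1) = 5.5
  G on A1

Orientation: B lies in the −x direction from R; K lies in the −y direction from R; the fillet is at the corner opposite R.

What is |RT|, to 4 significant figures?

50.38

R is at the origin; R and B share the same y with |RB| = 52.2 and B on the −x side, so B = (-52.20, 0.000). R and K share the same x with |RK| = 24.4 and K on the −y side, so K = (0.000, -24.40). The virtual corner opposite R is at (-52.20, -24.40). Tangency of A1 to BA means the radius TA is perpendicular to BA and tangency of A1 to GK means the radius TG is perpendicular to GK, with radius 5.5, so the center T sits 5.5 in from both sides at T = (-46.70, -18.90). Then |RT| = |T − R| = 50.38.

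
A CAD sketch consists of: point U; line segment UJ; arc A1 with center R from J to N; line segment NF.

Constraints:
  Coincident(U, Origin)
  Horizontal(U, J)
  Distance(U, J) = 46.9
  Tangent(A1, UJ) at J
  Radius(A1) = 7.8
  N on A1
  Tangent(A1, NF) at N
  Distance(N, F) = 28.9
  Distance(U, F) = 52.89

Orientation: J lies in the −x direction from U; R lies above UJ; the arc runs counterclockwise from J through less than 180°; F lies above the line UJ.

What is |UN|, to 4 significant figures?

39.83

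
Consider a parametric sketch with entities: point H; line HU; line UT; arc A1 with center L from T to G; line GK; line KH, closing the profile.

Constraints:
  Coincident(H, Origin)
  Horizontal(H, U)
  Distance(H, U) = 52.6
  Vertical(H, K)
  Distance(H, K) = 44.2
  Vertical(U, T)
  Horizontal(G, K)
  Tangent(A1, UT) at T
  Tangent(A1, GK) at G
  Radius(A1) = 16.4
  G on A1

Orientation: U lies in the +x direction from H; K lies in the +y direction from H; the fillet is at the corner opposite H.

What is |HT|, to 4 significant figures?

59.49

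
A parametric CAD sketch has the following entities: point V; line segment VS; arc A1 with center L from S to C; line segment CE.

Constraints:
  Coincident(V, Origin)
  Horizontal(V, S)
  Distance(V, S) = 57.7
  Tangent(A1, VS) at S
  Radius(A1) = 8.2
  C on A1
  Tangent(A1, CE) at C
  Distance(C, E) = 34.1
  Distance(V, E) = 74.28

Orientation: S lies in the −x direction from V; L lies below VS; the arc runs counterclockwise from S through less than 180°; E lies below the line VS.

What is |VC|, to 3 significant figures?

66.5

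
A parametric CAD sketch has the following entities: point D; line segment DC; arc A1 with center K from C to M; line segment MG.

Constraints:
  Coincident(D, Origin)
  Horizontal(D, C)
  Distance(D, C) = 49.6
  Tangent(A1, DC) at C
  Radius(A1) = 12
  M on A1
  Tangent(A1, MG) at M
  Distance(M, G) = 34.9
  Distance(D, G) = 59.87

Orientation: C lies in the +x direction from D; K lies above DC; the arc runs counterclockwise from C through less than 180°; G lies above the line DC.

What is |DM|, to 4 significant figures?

62.13

Checks: |KM| = 12.00 ✓; ∠(KM, MG) = 90.00° ✓; |MG| = 34.90 ✓; |DG| = 59.87 ✓.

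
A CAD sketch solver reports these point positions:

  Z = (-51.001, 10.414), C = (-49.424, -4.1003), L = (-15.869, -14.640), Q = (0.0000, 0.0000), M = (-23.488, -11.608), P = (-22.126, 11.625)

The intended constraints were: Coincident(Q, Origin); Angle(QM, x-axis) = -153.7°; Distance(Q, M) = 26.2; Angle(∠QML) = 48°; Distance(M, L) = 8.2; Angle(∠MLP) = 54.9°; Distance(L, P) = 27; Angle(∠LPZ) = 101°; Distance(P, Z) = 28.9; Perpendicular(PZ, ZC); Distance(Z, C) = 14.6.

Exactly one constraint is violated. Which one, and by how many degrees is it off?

Perpendicular(PZ, ZC) — off by 3.80°.

Q = (0.00, 0.00) ✓; QM at -153.7° ✓; |QM| = 26.20 ✓; ∠QML = 48.00° ✓; |ML| = 8.200 ✓; ∠MLP = 54.90° ✓; |LP| = 27.00 ✓; ∠LPZ = 101.0° ✓; |PZ| = 28.90 ✓; ∠(PZ, ZC) = 93.80° ✗; |ZC| = 14.60 ✓.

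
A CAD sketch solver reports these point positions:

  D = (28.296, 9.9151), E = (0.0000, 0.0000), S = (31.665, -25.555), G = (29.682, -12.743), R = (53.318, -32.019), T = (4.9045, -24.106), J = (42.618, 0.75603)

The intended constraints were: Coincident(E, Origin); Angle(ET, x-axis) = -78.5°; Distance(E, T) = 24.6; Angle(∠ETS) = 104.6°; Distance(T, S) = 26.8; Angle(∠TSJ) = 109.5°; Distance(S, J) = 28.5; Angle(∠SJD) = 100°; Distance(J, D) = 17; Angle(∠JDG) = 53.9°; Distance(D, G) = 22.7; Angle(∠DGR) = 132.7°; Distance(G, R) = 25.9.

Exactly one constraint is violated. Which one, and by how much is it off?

Distance(G, R) = 25.9 — off by 4.60.

E = (0.00, 0.00) ✓; ET at -78.50° ✓; |ET| = 24.60 ✓; ∠ETS = 104.6° ✓; |TS| = 26.80 ✓; ∠TSJ = 109.5° ✓; |SJ| = 28.50 ✓; ∠SJD = 100.0° ✓; |JD| = 17.00 ✓; ∠JDG = 53.90° ✓; |DG| = 22.70 ✓; ∠DGR = 132.7° ✓; |GR| = 30.50 ✗.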